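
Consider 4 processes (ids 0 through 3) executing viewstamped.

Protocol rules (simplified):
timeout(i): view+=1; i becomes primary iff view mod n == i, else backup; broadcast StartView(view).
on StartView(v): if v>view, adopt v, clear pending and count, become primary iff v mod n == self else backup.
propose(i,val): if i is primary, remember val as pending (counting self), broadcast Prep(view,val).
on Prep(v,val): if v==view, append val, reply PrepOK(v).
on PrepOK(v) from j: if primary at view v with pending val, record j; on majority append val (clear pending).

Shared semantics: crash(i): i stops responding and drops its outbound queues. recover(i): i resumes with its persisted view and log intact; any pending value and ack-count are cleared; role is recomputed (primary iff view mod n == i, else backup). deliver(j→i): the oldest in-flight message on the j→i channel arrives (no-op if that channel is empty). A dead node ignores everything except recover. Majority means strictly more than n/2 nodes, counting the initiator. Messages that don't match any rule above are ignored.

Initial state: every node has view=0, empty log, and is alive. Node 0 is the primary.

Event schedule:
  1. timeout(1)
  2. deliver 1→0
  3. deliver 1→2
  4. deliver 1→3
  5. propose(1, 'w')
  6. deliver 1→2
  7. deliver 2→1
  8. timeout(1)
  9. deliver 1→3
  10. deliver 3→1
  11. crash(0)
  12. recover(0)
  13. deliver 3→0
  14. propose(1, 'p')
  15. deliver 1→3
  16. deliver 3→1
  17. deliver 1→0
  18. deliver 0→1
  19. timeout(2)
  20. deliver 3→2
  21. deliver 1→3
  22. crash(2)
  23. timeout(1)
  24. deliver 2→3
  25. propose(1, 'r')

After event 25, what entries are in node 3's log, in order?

1. timeout(1):  <1:prim v1 ->
2. deliver 1→0:  <0:back v1 ->
3. deliver 1→2:  <2:back v1 ->
4. deliver 1→3:  <3:back v1 ->
5. propose(1,'w'):  nop
6. deliver 1→2:  <2:back v1 w>
7. deliver 2→1:  nop
8. timeout(1):  <1:back v2 ->
9. deliver 1→3:  <3:back v1 w>
10. deliver 3→1:  nop
11. crash(0):  <0:✗back v1 ->
12. recover(0):  <0:back v1 ->
13. deliver 3→0:  nop
14. propose(1,'p'):  nop
15. deliver 1→3:  <3:back v2 w>
16. deliver 3→1:  nop
17. deliver 1→0:  <0:back v1 w>
18. deliver 0→1:  nop
19. timeout(2):  <2:prim v2 w>
20. deliver 3→2:  nop
21. deliver 1→3:  nop
22. crash(2):  <2:✗prim v2 w>
23. timeout(1):  <1:back v3 ->
24. deliver 2→3:  nop
25. propose(1,'r'):  nop

w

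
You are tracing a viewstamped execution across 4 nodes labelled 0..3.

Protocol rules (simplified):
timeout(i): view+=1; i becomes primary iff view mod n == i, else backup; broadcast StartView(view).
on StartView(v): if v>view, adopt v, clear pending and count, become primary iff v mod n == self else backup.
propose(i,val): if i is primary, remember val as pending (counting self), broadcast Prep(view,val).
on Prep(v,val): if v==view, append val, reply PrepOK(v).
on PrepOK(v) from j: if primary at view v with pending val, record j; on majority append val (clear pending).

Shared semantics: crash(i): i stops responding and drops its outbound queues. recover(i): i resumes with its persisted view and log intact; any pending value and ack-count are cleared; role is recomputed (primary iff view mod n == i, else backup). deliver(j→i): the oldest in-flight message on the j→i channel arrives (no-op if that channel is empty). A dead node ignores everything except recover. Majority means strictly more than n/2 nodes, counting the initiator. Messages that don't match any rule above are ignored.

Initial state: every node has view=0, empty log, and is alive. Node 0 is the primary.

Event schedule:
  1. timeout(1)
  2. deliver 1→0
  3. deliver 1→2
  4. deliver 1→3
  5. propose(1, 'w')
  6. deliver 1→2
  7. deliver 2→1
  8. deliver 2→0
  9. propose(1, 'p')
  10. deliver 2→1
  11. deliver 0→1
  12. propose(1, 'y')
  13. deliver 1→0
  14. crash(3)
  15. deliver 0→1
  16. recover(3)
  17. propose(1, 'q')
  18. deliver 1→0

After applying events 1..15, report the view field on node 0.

1

1. timeout(1):  <1:prim v1 ->
2. deliver 1→0:  <0:back v1 ->
3. deliver 1→2:  <2:back v1 ->
4. deliver 1→3:  <3:back v1 ->
5. propose(1,'w'):  nop
6. deliver 1→2:  <2:back v1 w>
7. deliver 2→1:  nop
8. deliver 2→0:  nop
9. propose(1,'p'):  nop
10. deliver 2→1:  nop
11. deliver 0→1:  nop
12. propose(1,'y'):  nop
13. deliver 1→0:  <0:back v1 w>
14. crash(3):  <3:✗back v1 ->
15. deliver 0→1:  nop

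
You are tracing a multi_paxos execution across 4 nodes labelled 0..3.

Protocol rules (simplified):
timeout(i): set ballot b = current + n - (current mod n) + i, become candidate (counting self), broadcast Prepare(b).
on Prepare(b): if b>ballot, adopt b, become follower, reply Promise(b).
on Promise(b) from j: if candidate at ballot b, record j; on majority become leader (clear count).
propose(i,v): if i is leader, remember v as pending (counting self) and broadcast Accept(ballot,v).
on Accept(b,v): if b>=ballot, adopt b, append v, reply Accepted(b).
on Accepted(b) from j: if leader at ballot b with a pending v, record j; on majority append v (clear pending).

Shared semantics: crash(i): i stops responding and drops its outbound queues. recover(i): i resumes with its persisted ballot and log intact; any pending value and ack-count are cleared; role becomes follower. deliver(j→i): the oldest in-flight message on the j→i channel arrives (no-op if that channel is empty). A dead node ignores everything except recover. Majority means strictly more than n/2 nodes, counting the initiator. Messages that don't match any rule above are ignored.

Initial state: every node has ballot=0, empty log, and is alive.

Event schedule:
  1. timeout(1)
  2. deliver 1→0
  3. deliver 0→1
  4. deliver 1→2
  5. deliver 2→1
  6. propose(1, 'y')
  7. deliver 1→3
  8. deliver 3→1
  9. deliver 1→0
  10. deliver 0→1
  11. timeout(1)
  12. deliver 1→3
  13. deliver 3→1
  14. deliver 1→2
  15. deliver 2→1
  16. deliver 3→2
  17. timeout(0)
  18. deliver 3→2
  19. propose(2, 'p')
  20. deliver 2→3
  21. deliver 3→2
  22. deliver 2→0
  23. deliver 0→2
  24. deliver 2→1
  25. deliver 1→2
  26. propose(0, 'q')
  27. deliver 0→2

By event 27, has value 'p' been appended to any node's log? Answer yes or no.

no

after 1 — timeout(1): n1:cand/b5/[-]
after 2 — deliver 1→0: n0:foll/b5/[-]
after 3 — deliver 0→1: ·
after 4 — deliver 1→2: n2:foll/b5/[-]
after 5 — deliver 2→1: n1:lead/b5/[-]
after 6 — propose(1,'y'): ·
after 7 — deliver 1→3: n3:foll/b5/[-]
after 8 — deliver 3→1: ·
after 9 — deliver 1→0: n0:foll/b5/[y]
after 10 — deliver 0→1: ·
after 11 — timeout(1): n1:cand/b9/[-]
after 12 — deliver 1→3: n3:foll/b5/[y]
after 13 — deliver 3→1: ·
after 14 — deliver 1→2: n2:foll/b5/[y]
after 15 — deliver 2→1: ·
after 16 — deliver 3→2: ·
after 17 — timeout(0): n0:cand/b8/[y]
after 18 — deliver 3→2: ·
after 19 — propose(2,'p'): ·
after 20 — deliver 2→3: ·
after 21 — deliver 3→2: ·
after 22 — deliver 2→0: ·
after 23 — deliver 0→2: n2:foll/b8/[y]
after 24 — deliver 2→1: ·
after 25 — deliver 1→2: n2:foll/b9/[y]
after 26 — propose(0,'q'): ·
after 27 — deliver 0→2: ·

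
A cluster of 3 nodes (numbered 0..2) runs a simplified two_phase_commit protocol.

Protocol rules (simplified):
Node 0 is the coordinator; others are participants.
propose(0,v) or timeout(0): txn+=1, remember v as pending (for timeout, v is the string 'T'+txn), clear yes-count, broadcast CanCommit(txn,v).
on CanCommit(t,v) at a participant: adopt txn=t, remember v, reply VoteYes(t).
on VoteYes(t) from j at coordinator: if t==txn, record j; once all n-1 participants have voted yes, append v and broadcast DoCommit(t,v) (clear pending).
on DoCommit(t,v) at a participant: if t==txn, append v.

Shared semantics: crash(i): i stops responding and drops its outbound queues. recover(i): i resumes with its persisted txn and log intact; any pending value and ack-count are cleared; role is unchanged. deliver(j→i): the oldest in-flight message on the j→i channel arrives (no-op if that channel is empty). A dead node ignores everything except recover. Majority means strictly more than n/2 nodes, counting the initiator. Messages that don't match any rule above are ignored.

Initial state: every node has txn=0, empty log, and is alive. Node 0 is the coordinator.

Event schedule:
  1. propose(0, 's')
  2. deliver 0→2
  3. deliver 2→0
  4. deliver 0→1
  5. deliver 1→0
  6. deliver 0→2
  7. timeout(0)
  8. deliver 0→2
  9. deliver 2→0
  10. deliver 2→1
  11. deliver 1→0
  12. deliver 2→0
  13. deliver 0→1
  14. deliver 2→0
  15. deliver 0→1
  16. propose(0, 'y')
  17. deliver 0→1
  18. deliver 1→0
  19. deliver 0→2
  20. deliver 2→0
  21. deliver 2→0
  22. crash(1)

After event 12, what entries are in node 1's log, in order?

step 1 propose(0,'s'): 0={coor,t=1,log=-}
step 2 deliver 0→2: 2={part,t=1,log=-}
step 3 deliver 2→0: —
step 4 deliver 0→1: 1={part,t=1,log=-}
step 5 deliver 1→0: 0={coor,t=1,log=s}
step 6 deliver 0→2: 2={part,t=1,log=s}
step 7 timeout(0): 0={coor,t=2,log=s}
step 8 deliver 0→2: 2={part,t=2,log=s}
step 9 deliver 2→0: —
step 10 deliver 2→1: —
step 11 deliver 1→0: —
step 12 deliver 2→0: —

empty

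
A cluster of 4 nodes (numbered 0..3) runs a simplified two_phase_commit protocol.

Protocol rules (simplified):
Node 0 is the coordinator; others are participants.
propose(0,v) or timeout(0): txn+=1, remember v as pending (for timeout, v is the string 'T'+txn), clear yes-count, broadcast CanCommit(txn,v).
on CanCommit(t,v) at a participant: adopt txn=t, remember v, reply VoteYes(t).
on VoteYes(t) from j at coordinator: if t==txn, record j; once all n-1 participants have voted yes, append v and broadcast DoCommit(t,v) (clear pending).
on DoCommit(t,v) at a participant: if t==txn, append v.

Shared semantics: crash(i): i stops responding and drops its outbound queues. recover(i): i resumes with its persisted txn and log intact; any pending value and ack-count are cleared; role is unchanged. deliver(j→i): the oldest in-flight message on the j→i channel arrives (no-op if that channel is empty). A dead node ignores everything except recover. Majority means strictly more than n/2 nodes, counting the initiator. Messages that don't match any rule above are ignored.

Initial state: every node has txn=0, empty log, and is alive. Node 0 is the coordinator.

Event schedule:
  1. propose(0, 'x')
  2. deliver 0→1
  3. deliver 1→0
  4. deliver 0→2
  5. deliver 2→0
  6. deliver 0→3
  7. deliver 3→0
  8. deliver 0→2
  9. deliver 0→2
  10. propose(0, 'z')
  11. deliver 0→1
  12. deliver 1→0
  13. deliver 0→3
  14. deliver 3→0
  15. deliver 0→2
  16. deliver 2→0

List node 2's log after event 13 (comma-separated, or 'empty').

x

1. propose(0,'x'):  <0:coor t1 ->
2. deliver 0→1:  <1:part t1 ->
3. deliver 1→0:  nop
4. deliver 0→2:  <2:part t1 ->
5. deliver 2→0:  nop
6. deliver 0→3:  <3:part t1 ->
7. deliver 3→0:  <0:coor t1 x>
8. deliver 0→2:  <2:part t1 x>
9. deliver 0→2:  nop
10. propose(0,'z'):  <0:coor t2 x>
11. deliver 0→1:  <1:part t1 x>
12. deliver 1→0:  nop
13. deliver 0→3:  <3:part t1 x>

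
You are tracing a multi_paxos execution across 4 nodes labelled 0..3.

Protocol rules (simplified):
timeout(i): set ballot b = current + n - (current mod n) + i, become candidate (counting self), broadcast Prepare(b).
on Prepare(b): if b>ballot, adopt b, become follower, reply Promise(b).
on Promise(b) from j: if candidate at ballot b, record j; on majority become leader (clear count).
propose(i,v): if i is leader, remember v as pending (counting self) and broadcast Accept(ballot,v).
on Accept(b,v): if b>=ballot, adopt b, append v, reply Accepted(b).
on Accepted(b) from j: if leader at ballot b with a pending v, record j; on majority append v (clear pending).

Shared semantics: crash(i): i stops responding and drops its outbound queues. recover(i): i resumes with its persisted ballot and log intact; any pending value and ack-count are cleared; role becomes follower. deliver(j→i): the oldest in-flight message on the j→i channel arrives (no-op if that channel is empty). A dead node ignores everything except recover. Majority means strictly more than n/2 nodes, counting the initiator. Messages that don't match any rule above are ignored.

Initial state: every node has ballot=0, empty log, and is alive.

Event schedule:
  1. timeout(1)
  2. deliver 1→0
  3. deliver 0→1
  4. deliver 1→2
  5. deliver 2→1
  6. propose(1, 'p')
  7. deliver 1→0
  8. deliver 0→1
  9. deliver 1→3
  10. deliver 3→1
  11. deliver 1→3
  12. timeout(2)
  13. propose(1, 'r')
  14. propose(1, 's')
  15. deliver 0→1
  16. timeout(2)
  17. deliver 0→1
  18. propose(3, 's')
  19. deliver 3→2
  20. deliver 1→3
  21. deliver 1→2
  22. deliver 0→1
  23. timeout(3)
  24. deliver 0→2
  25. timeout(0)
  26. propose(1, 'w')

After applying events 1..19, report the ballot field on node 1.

after 1 — timeout(1): n1:cand/b5/[-]
after 2 — deliver 1→0: n0:foll/b5/[-]
after 3 — deliver 0→1: ·
after 4 — deliver 1→2: n2:foll/b5/[-]
after 5 — deliver 2→1: n1:lead/b5/[-]
after 6 — propose(1,'p'): ·
after 7 — deliver 1→0: n0:foll/b5/[p]
after 8 — deliver 0→1: ·
after 9 — deliver 1→3: n3:foll/b5/[-]
after 10 — deliver 3→1: ·
after 11 — deliver 1→3: n3:foll/b5/[p]
after 12 — timeout(2): n2:cand/b10/[-]
after 13 — propose(1,'r'): ·
after 14 — propose(1,'s'): ·
after 15 — deliver 0→1: ·
after 16 — timeout(2): n2:cand/b14/[-]
after 17 — deliver 0→1: ·
after 18 — propose(3,'s'): ·
after 19 — deliver 3→2: ·

5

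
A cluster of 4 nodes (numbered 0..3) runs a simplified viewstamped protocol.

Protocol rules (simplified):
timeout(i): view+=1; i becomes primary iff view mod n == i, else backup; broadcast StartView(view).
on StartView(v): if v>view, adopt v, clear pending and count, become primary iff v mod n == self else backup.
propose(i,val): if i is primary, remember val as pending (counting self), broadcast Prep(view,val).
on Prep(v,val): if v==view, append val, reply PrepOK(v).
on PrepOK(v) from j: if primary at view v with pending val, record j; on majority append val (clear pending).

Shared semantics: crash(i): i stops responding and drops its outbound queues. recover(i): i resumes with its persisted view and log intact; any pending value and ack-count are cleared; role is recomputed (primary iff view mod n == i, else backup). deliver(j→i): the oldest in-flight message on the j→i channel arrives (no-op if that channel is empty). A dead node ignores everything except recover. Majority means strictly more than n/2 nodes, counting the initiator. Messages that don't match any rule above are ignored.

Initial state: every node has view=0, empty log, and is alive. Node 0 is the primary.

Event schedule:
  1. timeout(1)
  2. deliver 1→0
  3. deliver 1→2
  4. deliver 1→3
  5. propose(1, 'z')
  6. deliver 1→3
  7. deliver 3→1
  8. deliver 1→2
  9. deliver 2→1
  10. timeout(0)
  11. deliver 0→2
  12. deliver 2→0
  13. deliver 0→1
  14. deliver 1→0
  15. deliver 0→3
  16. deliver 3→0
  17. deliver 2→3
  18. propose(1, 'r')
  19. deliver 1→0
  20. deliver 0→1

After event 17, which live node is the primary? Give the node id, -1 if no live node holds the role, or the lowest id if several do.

1. timeout(1):  <1:prim v1 ->
2. deliver 1→0:  <0:back v1 ->
3. deliver 1→2:  <2:back v1 ->
4. deliver 1→3:  <3:back v1 ->
5. propose(1,'z'):  nop
6. deliver 1→3:  <3:back v1 z>
7. deliver 3→1:  nop
8. deliver 1→2:  <2:back v1 z>
9. deliver 2→1:  <1:prim v1 z>
10. timeout(0):  <0:back v2 ->
11. deliver 0→2:  <2:prim v2 z>
12. deliver 2→0:  nop
13. deliver 0→1:  <1:back v2 z>
14. deliver 1→0:  nop
15. deliver 0→3:  <3:back v2 z>
16. deliver 3→0:  nop
17. deliver 2→3:  nop

2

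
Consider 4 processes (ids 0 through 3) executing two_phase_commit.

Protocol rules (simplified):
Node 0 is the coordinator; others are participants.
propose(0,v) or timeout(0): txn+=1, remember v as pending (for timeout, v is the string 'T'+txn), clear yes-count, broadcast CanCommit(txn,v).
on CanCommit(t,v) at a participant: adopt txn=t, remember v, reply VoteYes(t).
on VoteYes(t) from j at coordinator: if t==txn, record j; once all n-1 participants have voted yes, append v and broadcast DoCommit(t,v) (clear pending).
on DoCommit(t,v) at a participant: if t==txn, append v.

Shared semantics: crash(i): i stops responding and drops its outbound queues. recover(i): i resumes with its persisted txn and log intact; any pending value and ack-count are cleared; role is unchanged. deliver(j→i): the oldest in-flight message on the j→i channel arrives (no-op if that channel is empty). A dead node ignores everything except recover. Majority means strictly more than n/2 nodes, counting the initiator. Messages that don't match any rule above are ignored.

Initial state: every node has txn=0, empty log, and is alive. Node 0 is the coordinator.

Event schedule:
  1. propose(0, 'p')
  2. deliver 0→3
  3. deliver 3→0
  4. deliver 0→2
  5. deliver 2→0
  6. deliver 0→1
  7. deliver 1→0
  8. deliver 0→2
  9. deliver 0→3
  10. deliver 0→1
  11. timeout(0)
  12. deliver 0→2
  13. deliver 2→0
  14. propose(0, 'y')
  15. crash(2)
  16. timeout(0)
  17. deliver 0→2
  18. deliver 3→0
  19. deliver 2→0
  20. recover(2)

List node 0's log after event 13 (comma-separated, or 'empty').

p

1. propose(0,'p'):  <0:coor t1 ->
2. deliver 0→3:  <3:part t1 ->
3. deliver 3→0:  nop
4. deliver 0→2:  <2:part t1 ->
5. deliver 2→0:  nop
6. deliver 0→1:  <1:part t1 ->
7. deliver 1→0:  <0:coor t1 p>
8. deliver 0→2:  <2:part t1 p>
9. deliver 0→3:  <3:part t1 p>
10. deliver 0→1:  <1:part t1 p>
11. timeout(0):  <0:coor t2 p>
12. deliver 0→2:  <2:part t2 p>
13. deliver 2→0:  nop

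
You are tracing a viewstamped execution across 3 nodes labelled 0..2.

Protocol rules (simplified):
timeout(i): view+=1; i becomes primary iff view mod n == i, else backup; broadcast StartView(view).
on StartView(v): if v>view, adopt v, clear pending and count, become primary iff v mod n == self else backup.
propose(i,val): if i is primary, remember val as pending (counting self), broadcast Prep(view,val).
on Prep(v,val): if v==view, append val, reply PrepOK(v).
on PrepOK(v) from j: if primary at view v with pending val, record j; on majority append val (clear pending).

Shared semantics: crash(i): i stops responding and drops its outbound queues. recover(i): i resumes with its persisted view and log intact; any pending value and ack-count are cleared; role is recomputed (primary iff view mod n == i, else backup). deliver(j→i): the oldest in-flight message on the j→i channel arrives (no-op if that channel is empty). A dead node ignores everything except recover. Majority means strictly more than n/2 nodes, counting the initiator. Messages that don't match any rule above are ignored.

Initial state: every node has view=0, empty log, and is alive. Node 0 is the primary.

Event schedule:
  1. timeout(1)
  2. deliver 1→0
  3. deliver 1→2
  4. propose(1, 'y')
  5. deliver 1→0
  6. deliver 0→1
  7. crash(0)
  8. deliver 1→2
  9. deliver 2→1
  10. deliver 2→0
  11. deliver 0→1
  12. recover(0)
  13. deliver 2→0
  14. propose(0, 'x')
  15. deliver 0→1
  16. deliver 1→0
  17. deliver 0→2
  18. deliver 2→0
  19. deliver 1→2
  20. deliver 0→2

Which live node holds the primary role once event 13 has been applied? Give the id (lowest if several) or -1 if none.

1

e1 timeout(1): 1[prim,v=1,-]
e2 deliver 1→0: 0[back,v=1,-]
e3 deliver 1→2: 2[back,v=1,-]
e4 propose(1,'y'): ·
e5 deliver 1→0: 0[back,v=1,y]
e6 deliver 0→1: 1[prim,v=1,y]
e7 crash(0): 0[✗back,v=1,y]
e8 deliver 1→2: 2[back,v=1,y]
e9 deliver 2→1: ·
e10 deliver 2→0: ·
e11 deliver 0→1: ·
e12 recover(0): 0[back,v=1,y]
e13 deliver 2→0: ·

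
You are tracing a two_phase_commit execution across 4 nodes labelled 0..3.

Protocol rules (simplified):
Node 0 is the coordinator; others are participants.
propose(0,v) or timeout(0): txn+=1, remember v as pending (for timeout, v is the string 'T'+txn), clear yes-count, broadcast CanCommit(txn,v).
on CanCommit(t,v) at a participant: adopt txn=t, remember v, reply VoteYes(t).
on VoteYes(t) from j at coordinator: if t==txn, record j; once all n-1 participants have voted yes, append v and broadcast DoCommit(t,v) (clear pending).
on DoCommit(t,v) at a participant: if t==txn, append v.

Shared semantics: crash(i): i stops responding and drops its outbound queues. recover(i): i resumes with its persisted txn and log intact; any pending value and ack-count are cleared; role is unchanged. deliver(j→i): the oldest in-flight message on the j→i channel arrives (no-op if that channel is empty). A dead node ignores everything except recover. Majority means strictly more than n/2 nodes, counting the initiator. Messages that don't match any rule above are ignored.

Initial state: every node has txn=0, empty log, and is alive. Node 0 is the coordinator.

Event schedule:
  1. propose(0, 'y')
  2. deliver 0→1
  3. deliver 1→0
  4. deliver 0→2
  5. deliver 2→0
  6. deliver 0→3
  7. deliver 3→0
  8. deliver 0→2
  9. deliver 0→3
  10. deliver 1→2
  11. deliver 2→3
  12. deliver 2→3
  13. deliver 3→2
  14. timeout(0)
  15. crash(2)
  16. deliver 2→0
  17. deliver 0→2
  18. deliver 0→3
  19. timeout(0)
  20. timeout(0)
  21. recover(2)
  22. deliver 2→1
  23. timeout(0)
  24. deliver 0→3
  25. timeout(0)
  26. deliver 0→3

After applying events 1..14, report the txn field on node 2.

e1 propose(0,'y'): 0[coor,t=1,-]
e2 deliver 0→1: 1[part,t=1,-]
e3 deliver 1→0: ·
e4 deliver 0→2: 2[part,t=1,-]
e5 deliver 2→0: ·
e6 deliver 0→3: 3[part,t=1,-]
e7 deliver 3→0: 0[coor,t=1,y]
e8 deliver 0→2: 2[part,t=1,y]
e9 deliver 0→3: 3[part,t=1,y]
e10 deliver 1→2: ·
e11 deliver 2→3: ·
e12 deliver 2→3: ·
e13 deliver 3→2: ·
e14 timeout(0): 0[coor,t=2,y]

1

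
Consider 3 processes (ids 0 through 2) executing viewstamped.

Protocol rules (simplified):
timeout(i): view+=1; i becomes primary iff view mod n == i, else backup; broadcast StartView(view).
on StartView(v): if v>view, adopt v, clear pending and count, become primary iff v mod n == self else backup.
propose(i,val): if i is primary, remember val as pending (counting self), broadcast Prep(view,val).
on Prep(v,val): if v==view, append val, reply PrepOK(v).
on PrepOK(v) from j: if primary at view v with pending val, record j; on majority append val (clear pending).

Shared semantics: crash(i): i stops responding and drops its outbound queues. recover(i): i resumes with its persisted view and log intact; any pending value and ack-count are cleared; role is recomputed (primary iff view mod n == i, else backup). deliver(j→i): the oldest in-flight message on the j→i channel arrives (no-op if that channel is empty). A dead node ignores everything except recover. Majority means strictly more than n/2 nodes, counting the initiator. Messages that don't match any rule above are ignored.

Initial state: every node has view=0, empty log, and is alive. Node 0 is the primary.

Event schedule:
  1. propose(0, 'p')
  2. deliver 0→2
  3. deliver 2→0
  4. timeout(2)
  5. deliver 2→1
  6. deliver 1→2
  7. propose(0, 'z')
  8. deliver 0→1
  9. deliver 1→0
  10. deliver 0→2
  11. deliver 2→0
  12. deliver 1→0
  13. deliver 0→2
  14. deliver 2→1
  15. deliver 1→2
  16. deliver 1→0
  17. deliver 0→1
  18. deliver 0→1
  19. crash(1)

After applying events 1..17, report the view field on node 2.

1

e1 propose(0,'p'): ·
e2 deliver 0→2: 2[back,v=0,p]
e3 deliver 2→0: 0[prim,v=0,p]
e4 timeout(2): 2[back,v=1,p]
e5 deliver 2→1: 1[prim,v=1,-]
e6 deliver 1→2: ·
e7 propose(0,'z'): ·
e8 deliver 0→1: ·
e9 deliver 1→0: ·
e10 deliver 0→2: ·
e11 deliver 2→0: 0[back,v=1,p]
e12 deliver 1→0: ·
e13 deliver 0→2: ·
e14 deliver 2→1: ·
e15 deliver 1→2: ·
e16 deliver 1→0: ·
e17 deliver 0→1: ·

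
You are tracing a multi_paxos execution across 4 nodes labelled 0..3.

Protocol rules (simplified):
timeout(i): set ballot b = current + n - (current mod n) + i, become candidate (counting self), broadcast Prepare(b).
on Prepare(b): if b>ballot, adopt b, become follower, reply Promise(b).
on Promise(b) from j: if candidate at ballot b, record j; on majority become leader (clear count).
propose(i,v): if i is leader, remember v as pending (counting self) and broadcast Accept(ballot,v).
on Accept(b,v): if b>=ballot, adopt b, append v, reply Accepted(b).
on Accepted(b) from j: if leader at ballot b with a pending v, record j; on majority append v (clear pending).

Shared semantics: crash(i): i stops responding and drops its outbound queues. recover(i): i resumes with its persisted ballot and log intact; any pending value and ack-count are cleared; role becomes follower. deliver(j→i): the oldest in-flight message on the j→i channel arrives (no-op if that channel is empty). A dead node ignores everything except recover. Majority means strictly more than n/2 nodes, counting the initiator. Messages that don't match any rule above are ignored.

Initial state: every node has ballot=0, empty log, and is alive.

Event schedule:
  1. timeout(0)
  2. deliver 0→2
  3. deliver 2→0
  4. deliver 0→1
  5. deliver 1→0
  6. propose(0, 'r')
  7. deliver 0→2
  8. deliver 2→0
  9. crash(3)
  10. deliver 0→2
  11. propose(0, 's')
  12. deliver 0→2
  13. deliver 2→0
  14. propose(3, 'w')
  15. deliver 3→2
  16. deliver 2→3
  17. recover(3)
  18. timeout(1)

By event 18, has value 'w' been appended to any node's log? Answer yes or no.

[1] timeout(0) → N0(cand b4 [-])
[2] deliver 0→2 → N2(foll b4 [-])
[3] deliver 2→0 → ∅
[4] deliver 0→1 → N1(foll b4 [-])
[5] deliver 1→0 → N0(lead b4 [-])
[6] propose(0,'r') → ∅
[7] deliver 0→2 → N2(foll b4 [r])
[8] deliver 2→0 → ∅
[9] crash(3) → N3(✗foll b0 [-])
[10] deliver 0→2 → ∅
[11] propose(0,'s') → ∅
[12] deliver 0→2 → N2(foll b4 [r,s])
[13] deliver 2→0 → ∅
[14] propose(3,'w') → ∅
[15] deliver 3→2 → ∅
[16] deliver 2→3 → ∅
[17] recover(3) → N3(foll b0 [-])
[18] timeout(1) → N1(cand b9 [-])

no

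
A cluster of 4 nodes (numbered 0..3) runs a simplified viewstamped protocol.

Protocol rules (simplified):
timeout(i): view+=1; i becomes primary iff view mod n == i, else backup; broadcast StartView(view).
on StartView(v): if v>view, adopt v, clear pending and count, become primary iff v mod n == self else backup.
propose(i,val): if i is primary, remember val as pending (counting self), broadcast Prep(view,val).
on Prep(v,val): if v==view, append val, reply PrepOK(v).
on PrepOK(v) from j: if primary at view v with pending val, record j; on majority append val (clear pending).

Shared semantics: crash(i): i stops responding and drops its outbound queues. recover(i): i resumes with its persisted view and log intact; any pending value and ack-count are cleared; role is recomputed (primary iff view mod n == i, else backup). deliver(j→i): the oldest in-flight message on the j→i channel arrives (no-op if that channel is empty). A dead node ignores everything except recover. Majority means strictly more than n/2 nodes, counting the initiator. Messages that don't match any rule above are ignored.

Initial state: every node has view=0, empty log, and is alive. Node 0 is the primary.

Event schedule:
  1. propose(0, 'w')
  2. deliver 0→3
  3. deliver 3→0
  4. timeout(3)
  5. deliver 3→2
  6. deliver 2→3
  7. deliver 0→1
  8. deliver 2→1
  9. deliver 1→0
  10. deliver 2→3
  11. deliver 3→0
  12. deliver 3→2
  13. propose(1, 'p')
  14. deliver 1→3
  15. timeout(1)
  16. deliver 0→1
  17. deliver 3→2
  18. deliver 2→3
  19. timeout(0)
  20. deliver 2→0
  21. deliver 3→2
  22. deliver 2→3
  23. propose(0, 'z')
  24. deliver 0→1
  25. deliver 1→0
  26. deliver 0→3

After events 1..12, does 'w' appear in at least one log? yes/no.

step 1 propose(0,'w'): —
step 2 deliver 0→3: 3={back,v=0,log=w}
step 3 deliver 3→0: —
step 4 timeout(3): 3={back,v=1,log=w}
step 5 deliver 3→2: 2={back,v=1,log=-}
step 6 deliver 2→3: —
step 7 deliver 0→1: 1={back,v=0,log=w}
step 8 deliver 2→1: —
step 9 deliver 1→0: 0={prim,v=0,log=w}
step 10 deliver 2→3: —
step 11 deliver 3→0: 0={back,v=1,log=w}
step 12 deliver 3→2: —

yes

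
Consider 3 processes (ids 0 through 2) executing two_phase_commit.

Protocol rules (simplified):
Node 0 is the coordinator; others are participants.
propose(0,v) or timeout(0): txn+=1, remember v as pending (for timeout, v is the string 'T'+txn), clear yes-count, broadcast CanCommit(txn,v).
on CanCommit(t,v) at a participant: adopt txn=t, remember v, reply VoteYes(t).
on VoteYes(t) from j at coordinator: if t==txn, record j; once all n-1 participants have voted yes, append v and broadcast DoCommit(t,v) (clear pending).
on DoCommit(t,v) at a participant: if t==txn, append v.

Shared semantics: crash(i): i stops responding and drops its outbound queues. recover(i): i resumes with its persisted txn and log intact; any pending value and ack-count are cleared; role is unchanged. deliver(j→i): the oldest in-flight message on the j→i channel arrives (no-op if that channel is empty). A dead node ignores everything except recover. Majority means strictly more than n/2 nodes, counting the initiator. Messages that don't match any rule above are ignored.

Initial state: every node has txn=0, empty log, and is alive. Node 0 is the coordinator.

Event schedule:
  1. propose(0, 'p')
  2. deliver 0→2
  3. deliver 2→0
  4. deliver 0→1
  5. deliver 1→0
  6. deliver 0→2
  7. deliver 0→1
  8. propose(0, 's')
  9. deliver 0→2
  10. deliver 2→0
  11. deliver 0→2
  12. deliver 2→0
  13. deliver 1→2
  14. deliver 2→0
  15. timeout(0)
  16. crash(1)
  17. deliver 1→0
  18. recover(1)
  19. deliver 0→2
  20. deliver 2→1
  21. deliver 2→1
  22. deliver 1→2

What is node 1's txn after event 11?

after 1 — propose(0,'p'): n0:coor/t1/[-]
after 2 — deliver 0→2: n2:part/t1/[-]
after 3 — deliver 2→0: ·
after 4 — deliver 0→1: n1:part/t1/[-]
after 5 — deliver 1→0: n0:coor/t1/[p]
after 6 — deliver 0→2: n2:part/t1/[p]
after 7 — deliver 0→1: n1:part/t1/[p]
after 8 — propose(0,'s'): n0:coor/t2/[p]
after 9 — deliver 0→2: n2:part/t2/[p]
after 10 — deliver 2→0: ·
after 11 — deliver 0→2: ·

1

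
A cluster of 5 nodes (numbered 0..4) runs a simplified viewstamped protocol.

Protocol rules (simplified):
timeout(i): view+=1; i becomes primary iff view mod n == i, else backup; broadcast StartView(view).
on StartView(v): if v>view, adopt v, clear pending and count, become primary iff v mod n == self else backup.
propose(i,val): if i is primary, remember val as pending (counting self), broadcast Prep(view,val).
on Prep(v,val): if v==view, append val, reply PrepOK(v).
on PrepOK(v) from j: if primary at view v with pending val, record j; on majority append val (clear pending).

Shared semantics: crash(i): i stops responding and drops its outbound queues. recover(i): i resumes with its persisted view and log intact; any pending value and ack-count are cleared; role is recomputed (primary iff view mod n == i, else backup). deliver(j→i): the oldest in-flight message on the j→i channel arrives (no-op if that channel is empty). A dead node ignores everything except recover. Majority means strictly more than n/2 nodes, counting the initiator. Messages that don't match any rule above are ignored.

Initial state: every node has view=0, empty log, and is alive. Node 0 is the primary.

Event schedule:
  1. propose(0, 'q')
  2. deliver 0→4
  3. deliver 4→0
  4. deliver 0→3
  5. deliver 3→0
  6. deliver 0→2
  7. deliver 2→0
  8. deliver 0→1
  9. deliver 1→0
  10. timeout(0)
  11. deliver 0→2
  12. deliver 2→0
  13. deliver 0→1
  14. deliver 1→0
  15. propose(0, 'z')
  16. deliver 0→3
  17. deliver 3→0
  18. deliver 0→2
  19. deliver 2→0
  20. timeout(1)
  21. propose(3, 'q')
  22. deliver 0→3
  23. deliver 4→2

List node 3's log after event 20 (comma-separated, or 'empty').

after 1 — propose(0,'q'): ·
after 2 — deliver 0→4: n4:back/v0/[q]
after 3 — deliver 4→0: ·
after 4 — deliver 0→3: n3:back/v0/[q]
after 5 — deliver 3→0: n0:prim/v0/[q]
after 6 — deliver 0→2: n2:back/v0/[q]
after 7 — deliver 2→0: ·
after 8 — deliver 0→1: n1:back/v0/[q]
after 9 — deliver 1→0: ·
after 10 — timeout(0): n0:back/v1/[q]
after 11 — deliver 0→2: n2:back/v1/[q]
after 12 — deliver 2→0: ·
after 13 — deliver 0→1: n1:prim/v1/[q]
after 14 — deliver 1→0: ·
after 15 — propose(0,'z'): ·
after 16 — deliver 0→3: n3:back/v1/[q]
after 17 — deliver 3→0: ·
after 18 — deliver 0→2: ·
after 19 — deliver 2→0: ·
after 20 — timeout(1): n1:back/v2/[q]

q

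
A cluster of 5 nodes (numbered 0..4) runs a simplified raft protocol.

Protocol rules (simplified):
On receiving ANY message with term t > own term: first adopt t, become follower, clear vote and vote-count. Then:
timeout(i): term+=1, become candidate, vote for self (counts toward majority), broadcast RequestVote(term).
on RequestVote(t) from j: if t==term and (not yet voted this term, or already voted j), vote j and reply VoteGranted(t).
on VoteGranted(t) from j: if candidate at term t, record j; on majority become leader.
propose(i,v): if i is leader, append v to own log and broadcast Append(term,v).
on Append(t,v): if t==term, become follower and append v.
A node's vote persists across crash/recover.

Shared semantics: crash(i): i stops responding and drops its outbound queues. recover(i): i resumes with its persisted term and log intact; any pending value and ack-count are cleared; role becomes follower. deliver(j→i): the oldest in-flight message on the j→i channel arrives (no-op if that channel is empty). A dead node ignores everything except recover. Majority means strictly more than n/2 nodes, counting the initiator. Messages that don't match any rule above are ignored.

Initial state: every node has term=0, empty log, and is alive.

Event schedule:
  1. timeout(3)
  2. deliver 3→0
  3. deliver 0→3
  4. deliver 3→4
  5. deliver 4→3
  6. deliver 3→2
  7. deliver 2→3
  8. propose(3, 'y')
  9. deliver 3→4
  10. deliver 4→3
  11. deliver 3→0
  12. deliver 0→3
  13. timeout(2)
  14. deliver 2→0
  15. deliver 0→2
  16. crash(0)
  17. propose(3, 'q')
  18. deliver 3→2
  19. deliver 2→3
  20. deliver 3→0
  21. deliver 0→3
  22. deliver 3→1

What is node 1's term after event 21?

[1] timeout(3) → N3(cand t1 [-])
[2] deliver 3→0 → N0(foll t1 [-])
[3] deliver 0→3 → ∅
[4] deliver 3→4 → N4(foll t1 [-])
[5] deliver 4→3 → N3(lead t1 [-])
[6] deliver 3→2 → N2(foll t1 [-])
[7] deliver 2→3 → ∅
[8] propose(3,'y') → N3(lead t1 [y])
[9] deliver 3→4 → N4(foll t1 [y])
[10] deliver 4→3 → ∅
[11] deliver 3→0 → N0(foll t1 [y])
[12] deliver 0→3 → ∅
[13] timeout(2) → N2(cand t2 [-])
[14] deliver 2→0 → N0(foll t2 [y])
[15] deliver 0→2 → ∅
[16] crash(0) → N0(✗foll t2 [y])
[17] propose(3,'q') → N3(lead t1 [y,q])
[18] deliver 3→2 → ∅
[19] deliver 2→3 → N3(foll t2 [y,q])
[20] deliver 3→0 → ∅
[21] deliver 0→3 → ∅

0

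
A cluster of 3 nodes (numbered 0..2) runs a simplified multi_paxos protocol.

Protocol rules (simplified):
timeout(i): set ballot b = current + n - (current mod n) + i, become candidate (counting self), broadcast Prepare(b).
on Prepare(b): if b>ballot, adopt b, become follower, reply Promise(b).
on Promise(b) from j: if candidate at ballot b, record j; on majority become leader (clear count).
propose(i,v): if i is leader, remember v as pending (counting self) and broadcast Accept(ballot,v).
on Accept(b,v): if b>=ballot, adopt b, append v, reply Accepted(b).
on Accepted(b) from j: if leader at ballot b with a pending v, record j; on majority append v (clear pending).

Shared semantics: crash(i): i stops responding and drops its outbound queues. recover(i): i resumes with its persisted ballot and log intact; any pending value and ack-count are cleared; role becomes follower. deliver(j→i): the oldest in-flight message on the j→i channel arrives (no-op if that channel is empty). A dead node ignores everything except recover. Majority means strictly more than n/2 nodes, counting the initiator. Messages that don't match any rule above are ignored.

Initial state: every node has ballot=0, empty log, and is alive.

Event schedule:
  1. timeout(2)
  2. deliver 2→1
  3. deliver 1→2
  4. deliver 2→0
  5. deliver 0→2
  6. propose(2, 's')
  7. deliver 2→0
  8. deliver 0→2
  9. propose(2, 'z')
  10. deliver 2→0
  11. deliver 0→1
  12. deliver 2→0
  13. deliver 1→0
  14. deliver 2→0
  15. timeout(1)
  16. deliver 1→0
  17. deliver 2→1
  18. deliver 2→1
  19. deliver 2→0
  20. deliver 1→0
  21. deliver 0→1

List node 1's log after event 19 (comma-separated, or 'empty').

empty

after 1 — timeout(2): n2:cand/b5/[-]
after 2 — deliver 2→1: n1:foll/b5/[-]
after 3 — deliver 1→2: n2:lead/b5/[-]
after 4 — deliver 2→0: n0:foll/b5/[-]
after 5 — deliver 0→2: ·
after 6 — propose(2,'s'): ·
after 7 — deliver 2→0: n0:foll/b5/[s]
after 8 — deliver 0→2: n2:lead/b5/[s]
after 9 — propose(2,'z'): ·
after 10 — deliver 2→0: n0:foll/b5/[s,z]
after 11 — deliver 0→1: ·
after 12 — deliver 2→0: ·
after 13 — deliver 1→0: ·
after 14 — deliver 2→0: ·
after 15 — timeout(1): n1:cand/b7/[-]
after 16 — deliver 1→0: n0:foll/b7/[s,z]
after 17 — deliver 2→1: ·
after 18 — deliver 2→1: ·
after 19 — deliver 2→0: ·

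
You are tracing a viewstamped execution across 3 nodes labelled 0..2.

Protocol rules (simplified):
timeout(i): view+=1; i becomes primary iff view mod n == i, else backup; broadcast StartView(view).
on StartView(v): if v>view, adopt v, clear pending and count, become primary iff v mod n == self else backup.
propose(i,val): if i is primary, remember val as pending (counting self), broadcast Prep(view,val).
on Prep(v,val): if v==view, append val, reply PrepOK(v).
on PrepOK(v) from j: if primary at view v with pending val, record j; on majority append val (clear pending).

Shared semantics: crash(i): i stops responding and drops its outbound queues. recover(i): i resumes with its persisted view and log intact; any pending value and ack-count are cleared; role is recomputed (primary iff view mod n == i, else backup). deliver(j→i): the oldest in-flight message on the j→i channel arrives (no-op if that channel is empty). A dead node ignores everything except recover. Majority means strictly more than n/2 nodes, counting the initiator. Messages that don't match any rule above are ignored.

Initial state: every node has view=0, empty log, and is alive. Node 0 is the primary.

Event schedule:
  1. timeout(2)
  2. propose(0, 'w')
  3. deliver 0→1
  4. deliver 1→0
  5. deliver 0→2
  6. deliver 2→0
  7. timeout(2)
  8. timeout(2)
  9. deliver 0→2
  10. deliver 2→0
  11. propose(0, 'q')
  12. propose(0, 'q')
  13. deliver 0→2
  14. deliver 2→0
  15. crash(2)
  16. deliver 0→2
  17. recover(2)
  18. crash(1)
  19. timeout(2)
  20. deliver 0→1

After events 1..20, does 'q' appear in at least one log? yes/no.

no

step 1 timeout(2): 2={back,v=1,log=-}
step 2 propose(0,'w'): —
step 3 deliver 0→1: 1={back,v=0,log=w}
step 4 deliver 1→0: 0={prim,v=0,log=w}
step 5 deliver 0→2: —
step 6 deliver 2→0: 0={back,v=1,log=w}
step 7 timeout(2): 2={prim,v=2,log=-}
step 8 timeout(2): 2={back,v=3,log=-}
step 9 deliver 0→2: —
step 10 deliver 2→0: 0={back,v=2,log=w}
step 11 propose(0,'q'): —
step 12 propose(0,'q'): —
step 13 deliver 0→2: —
step 14 deliver 2→0: 0={prim,v=3,log=w}
step 15 crash(2): 2={✗back,v=3,log=-}
step 16 deliver 0→2: —
step 17 recover(2): 2={back,v=3,log=-}
step 18 crash(1): 1={✗back,v=0,log=w}
step 19 timeout(2): 2={back,v=4,log=-}
step 20 deliver 0→1: —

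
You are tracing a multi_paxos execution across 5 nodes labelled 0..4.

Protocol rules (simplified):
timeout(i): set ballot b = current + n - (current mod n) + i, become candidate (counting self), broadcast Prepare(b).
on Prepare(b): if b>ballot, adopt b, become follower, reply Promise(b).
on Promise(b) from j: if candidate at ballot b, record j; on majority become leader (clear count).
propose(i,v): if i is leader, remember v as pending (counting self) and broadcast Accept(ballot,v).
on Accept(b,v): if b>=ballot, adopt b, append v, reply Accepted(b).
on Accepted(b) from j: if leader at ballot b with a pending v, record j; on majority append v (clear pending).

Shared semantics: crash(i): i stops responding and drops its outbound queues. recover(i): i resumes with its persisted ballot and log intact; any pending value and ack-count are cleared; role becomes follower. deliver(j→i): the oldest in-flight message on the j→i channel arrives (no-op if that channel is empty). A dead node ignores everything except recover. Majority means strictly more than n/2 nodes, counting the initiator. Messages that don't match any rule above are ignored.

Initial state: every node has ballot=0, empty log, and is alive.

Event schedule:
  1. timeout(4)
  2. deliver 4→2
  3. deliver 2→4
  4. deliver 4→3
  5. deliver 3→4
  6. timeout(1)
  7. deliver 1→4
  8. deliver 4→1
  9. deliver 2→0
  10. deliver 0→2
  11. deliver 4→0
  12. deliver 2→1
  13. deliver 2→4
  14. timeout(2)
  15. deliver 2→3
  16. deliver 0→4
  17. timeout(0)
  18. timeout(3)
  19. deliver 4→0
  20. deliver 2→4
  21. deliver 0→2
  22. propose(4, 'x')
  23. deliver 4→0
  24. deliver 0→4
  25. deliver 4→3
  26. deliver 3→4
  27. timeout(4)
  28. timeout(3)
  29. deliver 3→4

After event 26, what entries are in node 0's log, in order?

empty

[1] timeout(4) → N4(cand b9 [-])
[2] deliver 4→2 → N2(foll b9 [-])
[3] deliver 2→4 → ∅
[4] deliver 4→3 → N3(foll b9 [-])
[5] deliver 3→4 → N4(lead b9 [-])
[6] timeout(1) → N1(cand b6 [-])
[7] deliver 1→4 → ∅
[8] deliver 4→1 → N1(foll b9 [-])
[9] deliver 2→0 → ∅
[10] deliver 0→2 → ∅
[11] deliver 4→0 → N0(foll b9 [-])
[12] deliver 2→1 → ∅
[13] deliver 2→4 → ∅
[14] timeout(2) → N2(cand b12 [-])
[15] deliver 2→3 → N3(foll b12 [-])
[16] deliver 0→4 → ∅
[17] timeout(0) → N0(cand b10 [-])
[18] timeout(3) → N3(cand b18 [-])
[19] deliver 4→0 → ∅
[20] deliver 2→4 → N4(foll b12 [-])
[21] deliver 0→2 → ∅
[22] propose(4,'x') → ∅
[23] deliver 4→0 → ∅
[24] deliver 0→4 → ∅
[25] deliver 4→3 → ∅
[26] deliver 3→4 → N4(foll b18 [-])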